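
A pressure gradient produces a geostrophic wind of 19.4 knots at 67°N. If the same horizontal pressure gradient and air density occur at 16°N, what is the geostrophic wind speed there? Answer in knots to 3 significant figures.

With the same pressure gradient and density, V_g ∝ 1/f ∝ 1/sin φ.
V₂ = V₁ · sin φ₁ / sin φ₂ = 19.4 × sin 67° / sin 16°
V₂ = 19.4 × 0.9205/0.2756 = 64.8 knots

64.8 knots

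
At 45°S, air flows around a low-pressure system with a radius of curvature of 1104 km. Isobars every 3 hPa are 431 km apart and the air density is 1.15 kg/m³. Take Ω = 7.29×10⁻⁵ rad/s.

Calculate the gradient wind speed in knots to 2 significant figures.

11 knots

Coriolis parameter at 45°S:
f = 2Ω sin φ = 2 × 7.29×10⁻⁵ × sin 45° = 1.03×10⁻⁴ s⁻¹
Pressure gradient: |∂P/∂n| = 300 Pa / 431000 m = 6.96×10⁻⁴ Pa/m
Geostrophic speed: V_g = |∂P/∂n|/(fρ) = 6.96×10⁻⁴/(1.03×10⁻⁴ × 1.15) = 5.87 m/s
Around a low, centrifugal force acts outward with Coriolis, so pressure-gradient force balances both:
(1/ρ)|∂P/∂n| = fV + V²/R  →  V² + fR·V − fR·V_g = 0
With fR = 1.03×10⁻⁴ × 1104×10³ m = 114 m/s:
V = [−fR + √((fR)² + 4 fR V_g)]/2 = [−114 + √(114² + 4×114×5.87)]/2 = 5.6 m/s
Subgeostrophic (V < V_g = 5.87 m/s), as expected around a low.
Converting: 5.6 m/s × 1.944 = 11 knots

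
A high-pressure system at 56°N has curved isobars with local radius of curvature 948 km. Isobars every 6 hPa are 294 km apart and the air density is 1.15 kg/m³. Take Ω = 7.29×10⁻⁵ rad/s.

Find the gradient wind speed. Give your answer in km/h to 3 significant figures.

62.2 km/h

Coriolis parameter at 56°N:
f = 2Ω sin φ = 2 × 7.29×10⁻⁵ × sin 56° = 1.21×10⁻⁴ s⁻¹
Pressure gradient: |∂P/∂n| = 600 Pa / 294000 m = 2.04×10⁻³ Pa/m
Geostrophic speed: V_g = |∂P/∂n|/(fρ) = 2.04×10⁻³/(1.21×10⁻⁴ × 1.15) = 14.7 m/s
Around a high, pressure-gradient force acts outward with centrifugal, so Coriolis balances both:
fV = (1/ρ)|∂P/∂n| + V²/R  →  V² − fR·V + fR·V_g = 0
With fR = 1.21×10⁻⁴ × 948×10³ m = 115 m/s:
V = [fR − √((fR)² − 4 fR V_g)]/2 = [115 − √(115² − 4×115×14.7)]/2 = 17.3 m/s
Supergeostrophic (V > V_g = 14.7 m/s), as expected around a high.
Converting: 17.3 m/s × 3.6 = 62.2 km/h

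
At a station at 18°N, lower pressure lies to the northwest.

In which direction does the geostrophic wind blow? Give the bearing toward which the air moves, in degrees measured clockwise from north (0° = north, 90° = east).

045°

The pressure-gradient force points toward the northwest (bearing 315°).
Geostrophic balance: in the Northern Hemisphere the Coriolis force deflects motion to the right, so the geostrophic wind blows 90° to the right of the pressure-gradient force (low pressure on the left).
Rotating 315° by 90° clockwise gives 045° — the wind blows toward the northeast.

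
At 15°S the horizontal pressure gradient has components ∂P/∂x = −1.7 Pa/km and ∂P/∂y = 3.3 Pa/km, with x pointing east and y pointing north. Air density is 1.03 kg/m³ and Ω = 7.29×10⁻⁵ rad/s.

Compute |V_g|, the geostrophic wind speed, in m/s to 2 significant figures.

Coriolis parameter at 15°S:
f = 2Ω sin φ = 2 × 7.29×10⁻⁵ × sin 15° = 3.77×10⁻⁵ s⁻¹
In the Southern Hemisphere f is negative: f = −3.77×10⁻⁵ s⁻¹.
Component geostrophic relations (x east, y north):
u_g = −(1/(fρ)) ∂P/∂y,  v_g = (1/(fρ)) ∂P/∂x
u_g = −(3.3×10⁻³)/(−3.77×10⁻⁵ × 1.03) = 84.9 m/s;  v_g = (−1.7×10⁻³)/(−3.77×10⁻⁵ × 1.03) = 43.7 m/s
|V_g| = √(u_g² + v_g²) = 95.5 m/s

96 m/s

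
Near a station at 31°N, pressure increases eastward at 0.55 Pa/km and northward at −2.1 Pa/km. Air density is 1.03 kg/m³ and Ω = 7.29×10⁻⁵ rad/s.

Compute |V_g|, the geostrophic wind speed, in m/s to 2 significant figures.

Coriolis parameter at 31°N:
f = 2Ω sin φ = 2 × 7.29×10⁻⁵ × sin 31° = 7.51×10⁻⁵ s⁻¹
Component geostrophic relations (x east, y north):
u_g = −(1/(fρ)) ∂P/∂y,  v_g = (1/(fρ)) ∂P/∂x
u_g = −(−2.1×10⁻³)/(7.51×10⁻⁵ × 1.03) = 27.2 m/s;  v_g = (0.55×10⁻³)/(7.51×10⁻⁵ × 1.03) = 7.11 m/s
|V_g| = √(u_g² + v_g²) = 28.1 m/s

28 m/s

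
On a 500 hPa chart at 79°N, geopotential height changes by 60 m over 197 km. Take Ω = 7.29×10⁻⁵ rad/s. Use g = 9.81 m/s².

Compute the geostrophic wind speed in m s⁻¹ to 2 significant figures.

Coriolis parameter at 79°N:
f = 2Ω sin φ = 2 × 7.29×10⁻⁵ × sin 79° = 1.43×10⁻⁴ s⁻¹
Height gradient: |∂Z/∂n| = 60 m / 197000 m = 3.05×10⁻⁴
On a pressure surface, geostrophic balance gives V_g = (g/f)|∂Z/∂n|:
V_g = 9.81 × 3.05×10⁻⁴ / 1.43×10⁻⁴ = 20.9 m/s

21 m s⁻¹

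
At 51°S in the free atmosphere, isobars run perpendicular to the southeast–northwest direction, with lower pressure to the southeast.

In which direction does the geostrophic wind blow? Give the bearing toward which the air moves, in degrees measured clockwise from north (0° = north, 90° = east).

045°

The pressure-gradient force points toward the southeast (bearing 135°).
Geostrophic balance: in the Southern Hemisphere the Coriolis force deflects motion to the left, so the geostrophic wind blows 90° to the left of the pressure-gradient force (low pressure on the right).
Rotating 135° by 90° counterclockwise gives 045° — the wind blows toward the northeast.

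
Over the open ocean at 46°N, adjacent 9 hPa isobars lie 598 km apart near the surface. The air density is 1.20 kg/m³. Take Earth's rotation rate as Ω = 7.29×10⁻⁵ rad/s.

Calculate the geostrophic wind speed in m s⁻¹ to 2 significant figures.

Coriolis parameter at 46°N:
f = 2Ω sin φ = 2 × 7.29×10⁻⁵ × sin 46° = 1.05×10⁻⁴ s⁻¹
Pressure gradient: |∂P/∂n| = 900 Pa / 598000 m = 1.51×10⁻³ Pa/m
Geostrophic balance (pressure-gradient force = Coriolis force):
V_g = (1/(fρ)) |∂P/∂n| = 1.51×10⁻³ / (1.05×10⁻⁴ × 1.20) = 12.0 m/s

12 m s⁻¹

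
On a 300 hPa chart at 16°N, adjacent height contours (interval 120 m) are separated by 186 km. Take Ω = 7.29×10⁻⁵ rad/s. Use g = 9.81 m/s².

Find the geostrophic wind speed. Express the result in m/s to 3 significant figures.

157 m/s

Coriolis parameter at 16°N:
f = 2Ω sin φ = 2 × 7.29×10⁻⁵ × sin 16° = 4.02×10⁻⁵ s⁻¹
Height gradient: |∂Z/∂n| = 120 m / 186000 m = 6.45×10⁻⁴
On a pressure surface, geostrophic balance gives V_g = (g/f)|∂Z/∂n|:
V_g = 9.81 × 6.45×10⁻⁴ / 4.02×10⁻⁵ = 157 m/s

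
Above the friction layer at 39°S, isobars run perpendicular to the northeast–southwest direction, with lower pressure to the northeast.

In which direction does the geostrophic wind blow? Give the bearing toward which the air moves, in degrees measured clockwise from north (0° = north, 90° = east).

315°

The pressure-gradient force points toward the northeast (bearing 045°).
Geostrophic balance: in the Southern Hemisphere the Coriolis force deflects motion to the left, so the geostrophic wind blows 90° to the left of the pressure-gradient force (low pressure on the right).
Rotating 045° by 90° counterclockwise gives 315° — the wind blows toward the northwest.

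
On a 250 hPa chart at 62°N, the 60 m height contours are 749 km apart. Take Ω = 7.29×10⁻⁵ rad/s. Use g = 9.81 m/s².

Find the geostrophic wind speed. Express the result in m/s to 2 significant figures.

Coriolis parameter at 62°N:
f = 2Ω sin φ = 2 × 7.29×10⁻⁵ × sin 62° = 1.29×10⁻⁴ s⁻¹
Height gradient: |∂Z/∂n| = 60 m / 749000 m = 8.01×10⁻⁵
On a pressure surface, geostrophic balance gives V_g = (g/f)|∂Z/∂n|:
V_g = 9.81 × 8.01×10⁻⁵ / 1.29×10⁻⁴ = 6.10 m/s

6.1 m/s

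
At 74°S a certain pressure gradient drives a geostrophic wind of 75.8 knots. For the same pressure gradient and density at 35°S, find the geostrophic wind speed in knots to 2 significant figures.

With the same pressure gradient and density, V_g ∝ 1/f ∝ 1/sin φ.
V₂ = V₁ · sin φ₁ / sin φ₂ = 75.8 × sin 74° / sin 35°
V₂ = 75.8 × 0.9613/0.5736 = 130 knots

130 knots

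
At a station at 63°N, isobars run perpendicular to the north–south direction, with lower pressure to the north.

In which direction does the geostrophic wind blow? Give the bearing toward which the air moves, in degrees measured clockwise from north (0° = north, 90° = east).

The pressure-gradient force points toward the north (bearing 000°).
Geostrophic balance: in the Northern Hemisphere the Coriolis force deflects motion to the right, so the geostrophic wind blows 90° to the right of the pressure-gradient force (low pressure on the left).
Rotating 000° by 90° clockwise gives 090° — the wind blows toward the east.

090°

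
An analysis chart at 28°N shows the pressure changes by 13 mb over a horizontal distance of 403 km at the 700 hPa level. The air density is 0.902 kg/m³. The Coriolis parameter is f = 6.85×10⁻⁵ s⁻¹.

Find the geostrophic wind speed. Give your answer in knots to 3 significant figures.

Pressure gradient: |∂P/∂n| = 1300 Pa / 403000 m = 3.23×10⁻³ Pa/m
Geostrophic balance (pressure-gradient force = Coriolis force):
V_g = (1/(fρ)) |∂P/∂n| = 3.23×10⁻³ / (6.85×10⁻⁵ × 0.902) = 52.2 m/s
Converting: 52.2 m/s × 1.944 = 101 knots

101 knots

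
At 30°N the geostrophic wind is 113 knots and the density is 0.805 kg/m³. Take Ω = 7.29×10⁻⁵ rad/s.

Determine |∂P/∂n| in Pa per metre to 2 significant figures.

3.4×10⁻³ Pa/m

Coriolis parameter at 30°N:
f = 2Ω sin φ = 2 × 7.29×10⁻⁵ × sin 30° = 7.29×10⁻⁵ s⁻¹
Wind speed in SI: 113 knots = 58.1 m/s
Geostrophic balance rearranged: |∂P/∂n| = f ρ V_g
|∂P/∂n| = 7.29×10⁻⁵ × 0.805 × 58.1 = 3.41×10⁻³ Pa/m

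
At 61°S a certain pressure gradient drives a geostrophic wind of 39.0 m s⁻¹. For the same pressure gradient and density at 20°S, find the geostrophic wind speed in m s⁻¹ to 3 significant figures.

With the same pressure gradient and density, V_g ∝ 1/f ∝ 1/sin φ.
V₂ = V₁ · sin φ₁ / sin φ₂ = 39.0 × sin 61° / sin 20°
V₂ = 39.0 × 0.8746/0.3420 = 99.7 m s⁻¹

99.7 m s⁻¹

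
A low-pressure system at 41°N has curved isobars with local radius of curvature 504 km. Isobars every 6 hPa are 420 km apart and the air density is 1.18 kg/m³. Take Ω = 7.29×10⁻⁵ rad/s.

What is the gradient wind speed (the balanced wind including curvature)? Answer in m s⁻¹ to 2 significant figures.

10 m s⁻¹

Coriolis parameter at 41°N:
f = 2Ω sin φ = 2 × 7.29×10⁻⁵ × sin 41° = 9.57×10⁻⁵ s⁻¹
Pressure gradient: |∂P/∂n| = 600 Pa / 420000 m = 1.43×10⁻³ Pa/m
Geostrophic speed: V_g = |∂P/∂n|/(fρ) = 1.43×10⁻³/(9.57×10⁻⁵ × 1.18) = 12.7 m/s
Around a low, centrifugal force acts outward with Coriolis, so pressure-gradient force balances both:
(1/ρ)|∂P/∂n| = fV + V²/R  →  V² + fR·V − fR·V_g = 0
With fR = 9.57×10⁻⁵ × 504×10³ m = 48.2 m/s:
V = [−fR + √((fR)² + 4 fR V_g)]/2 = [−48.2 + √(48.2² + 4×48.2×12.7)]/2 = 10.4 m/s
Subgeostrophic (V < V_g = 12.7 m/s), as expected around a low.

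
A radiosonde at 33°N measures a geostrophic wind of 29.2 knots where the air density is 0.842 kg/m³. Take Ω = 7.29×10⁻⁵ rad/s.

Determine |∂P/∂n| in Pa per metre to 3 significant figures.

Coriolis parameter at 33°N:
f = 2Ω sin φ = 2 × 7.29×10⁻⁵ × sin 33° = 7.94×10⁻⁵ s⁻¹
Wind speed in SI: 29.2 knots = 15.0 m/s
Geostrophic balance rearranged: |∂P/∂n| = f ρ V_g
|∂P/∂n| = 7.94×10⁻⁵ × 0.842 × 15.0 = 1.00×10⁻³ Pa/m

1.00×10⁻³ Pa/m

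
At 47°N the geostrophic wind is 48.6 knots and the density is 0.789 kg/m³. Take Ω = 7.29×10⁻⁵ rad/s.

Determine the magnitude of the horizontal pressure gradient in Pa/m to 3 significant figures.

Coriolis parameter at 47°N:
f = 2Ω sin φ = 2 × 7.29×10⁻⁵ × sin 47° = 1.07×10⁻⁴ s⁻¹
Wind speed in SI: 48.6 knots = 25.0 m/s
Geostrophic balance rearranged: |∂P/∂n| = f ρ V_g
|∂P/∂n| = 1.07×10⁻⁴ × 0.789 × 25.0 = 2.10×10⁻³ Pa/m

2.10×10⁻³ Pa/m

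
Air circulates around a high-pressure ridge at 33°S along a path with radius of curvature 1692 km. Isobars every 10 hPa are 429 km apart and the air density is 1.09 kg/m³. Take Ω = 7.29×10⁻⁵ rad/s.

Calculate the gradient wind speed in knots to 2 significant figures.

Coriolis parameter at 33°S:
f = 2Ω sin φ = 2 × 7.29×10⁻⁵ × sin 33° = 7.94×10⁻⁵ s⁻¹
Pressure gradient: |∂P/∂n| = 1000 Pa / 429000 m = 2.33×10⁻³ Pa/m
Geostrophic speed: V_g = |∂P/∂n|/(fρ) = 2.33×10⁻³/(7.94×10⁻⁵ × 1.09) = 26.9 m/s
Around a high, pressure-gradient force acts outward with centrifugal, so Coriolis balances both:
fV = (1/ρ)|∂P/∂n| + V²/R  →  V² − fR·V + fR·V_g = 0
With fR = 7.94×10⁻⁵ × 1692×10³ m = 134 m/s:
V = [fR − √((fR)² − 4 fR V_g)]/2 = [134 − √(134² − 4×134×26.9)]/2 = 37.3 m/s
Supergeostrophic (V > V_g = 26.9 m/s), as expected around a high.
Converting: 37.3 m/s × 1.944 = 72 knots

72 knots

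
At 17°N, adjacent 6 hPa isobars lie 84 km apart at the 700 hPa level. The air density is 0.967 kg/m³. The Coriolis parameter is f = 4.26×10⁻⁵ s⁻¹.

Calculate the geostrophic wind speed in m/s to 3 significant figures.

173 m/s

Pressure gradient: |∂P/∂n| = 600 Pa / 84000 m = 7.14×10⁻³ Pa/m
Geostrophic balance (pressure-gradient force = Coriolis force):
V_g = (1/(fρ)) |∂P/∂n| = 7.14×10⁻³ / (4.26×10⁻⁵ × 0.967) = 173 m/s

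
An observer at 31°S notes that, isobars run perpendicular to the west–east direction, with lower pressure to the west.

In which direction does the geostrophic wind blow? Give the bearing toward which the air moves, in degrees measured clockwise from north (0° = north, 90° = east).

180°

The pressure-gradient force points toward the west (bearing 270°).
Geostrophic balance: in the Southern Hemisphere the Coriolis force deflects motion to the left, so the geostrophic wind blows 90° to the left of the pressure-gradient force (low pressure on the right).
Rotating 270° by 90° counterclockwise gives 180° — the wind blows toward the south.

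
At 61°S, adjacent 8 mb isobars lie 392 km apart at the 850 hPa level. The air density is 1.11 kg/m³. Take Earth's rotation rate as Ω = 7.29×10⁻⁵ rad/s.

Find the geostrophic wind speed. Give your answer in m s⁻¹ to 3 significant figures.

Coriolis parameter at 61°S:
f = 2Ω sin φ = 2 × 7.29×10⁻⁵ × sin 61° = 1.28×10⁻⁴ s⁻¹
Pressure gradient: |∂P/∂n| = 800 Pa / 392000 m = 2.04×10⁻³ Pa/m
Geostrophic balance (pressure-gradient force = Coriolis force):
V_g = (1/(fρ)) |∂P/∂n| = 2.04×10⁻³ / (1.28×10⁻⁴ × 1.11) = 14.4 m/s

14.4 m s⁻¹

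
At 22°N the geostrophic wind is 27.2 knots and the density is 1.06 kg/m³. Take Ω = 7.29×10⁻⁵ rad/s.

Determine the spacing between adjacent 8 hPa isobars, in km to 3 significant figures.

988 km

Coriolis parameter at 22°N:
f = 2Ω sin φ = 2 × 7.29×10⁻⁵ × sin 22° = 5.46×10⁻⁵ s⁻¹
Wind speed in SI: 27.2 knots = 14.0 m/s
Geostrophic balance rearranged: |∂P/∂n| = f ρ V_g
|∂P/∂n| = 5.46×10⁻⁵ × 1.06 × 14.0 = 8.10×10⁻⁴ Pa/m
Isobar spacing: Δn = ΔP/|∂P/∂n| = 800 Pa / 8.10×10⁻⁴ Pa/m = 987516 m ≈ 988 km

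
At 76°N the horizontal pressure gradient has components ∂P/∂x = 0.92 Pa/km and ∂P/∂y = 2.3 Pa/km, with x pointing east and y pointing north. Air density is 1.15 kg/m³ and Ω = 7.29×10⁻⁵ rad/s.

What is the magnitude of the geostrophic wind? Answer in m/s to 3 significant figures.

15.2 m/s

Coriolis parameter at 76°N:
f = 2Ω sin φ = 2 × 7.29×10⁻⁵ × sin 76° = 1.41×10⁻⁴ s⁻¹
Component geostrophic relations (x east, y north):
u_g = −(1/(fρ)) ∂P/∂y,  v_g = (1/(fρ)) ∂P/∂x
u_g = −(2.3×10⁻³)/(1.41×10⁻⁴ × 1.15) = −14.1 m/s;  v_g = (0.92×10⁻³)/(1.41×10⁻⁴ × 1.15) = 5.65 m/s
|V_g| = √(u_g² + v_g²) = 15.2 m/s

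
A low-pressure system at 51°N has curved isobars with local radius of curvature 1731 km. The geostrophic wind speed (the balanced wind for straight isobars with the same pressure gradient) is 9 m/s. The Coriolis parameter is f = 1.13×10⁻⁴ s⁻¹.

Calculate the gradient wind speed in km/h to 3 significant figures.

31.0 km/h

Around a low, centrifugal force acts outward with Coriolis, so pressure-gradient force balances both:
(1/ρ)|∂P/∂n| = fV + V²/R  →  V² + fR·V − fR·V_g = 0
With fR = 1.13×10⁻⁴ × 1731×10³ m = 196 m/s:
V = [−fR + √((fR)² + 4 fR V_g)]/2 = [−196 + √(196² + 4×196×9)]/2 = 8.62 m/s
Subgeostrophic (V < V_g = 9 m/s), as expected around a low.
Converting: 8.62 m/s × 3.6 = 31.0 km/h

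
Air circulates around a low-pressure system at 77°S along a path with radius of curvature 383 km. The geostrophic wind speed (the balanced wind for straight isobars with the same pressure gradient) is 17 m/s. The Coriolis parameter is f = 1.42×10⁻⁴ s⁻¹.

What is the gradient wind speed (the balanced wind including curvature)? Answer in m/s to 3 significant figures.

Around a low, centrifugal force acts outward with Coriolis, so pressure-gradient force balances both:
(1/ρ)|∂P/∂n| = fV + V²/R  →  V² + fR·V − fR·V_g = 0
With fR = 1.42×10⁻⁴ × 383×10³ m = 54.4 m/s:
V = [−fR + √((fR)² + 4 fR V_g)]/2 = [−54.4 + √(54.4² + 4×54.4×17)]/2 = 13.6 m/s
Subgeostrophic (V < V_g = 17 m/s), as expected around a low.

13.6 m/s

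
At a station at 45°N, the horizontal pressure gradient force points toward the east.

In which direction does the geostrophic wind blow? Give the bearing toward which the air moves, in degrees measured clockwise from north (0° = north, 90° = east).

180°

The pressure-gradient force points toward the east (bearing 090°).
Geostrophic balance: in the Northern Hemisphere the Coriolis force deflects motion to the right, so the geostrophic wind blows 90° to the right of the pressure-gradient force (low pressure on the left).
Rotating 090° by 90° clockwise gives 180° — the wind blows toward the south.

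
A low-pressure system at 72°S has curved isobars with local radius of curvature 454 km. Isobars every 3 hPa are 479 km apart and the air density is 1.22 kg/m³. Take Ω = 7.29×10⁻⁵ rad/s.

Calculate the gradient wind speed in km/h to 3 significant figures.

Coriolis parameter at 72°S:
f = 2Ω sin φ = 2 × 7.29×10⁻⁵ × sin 72° = 1.39×10⁻⁴ s⁻¹
Pressure gradient: |∂P/∂n| = 300 Pa / 479000 m = 6.26×10⁻⁴ Pa/m
Geostrophic speed: V_g = |∂P/∂n|/(fρ) = 6.26×10⁻⁴/(1.39×10⁻⁴ × 1.22) = 3.70 m/s
Around a low, centrifugal force acts outward with Coriolis, so pressure-gradient force balances both:
(1/ρ)|∂P/∂n| = fV + V²/R  →  V² + fR·V − fR·V_g = 0
With fR = 1.39×10⁻⁴ × 454×10³ m = 63.0 m/s:
V = [−fR + √((fR)² + 4 fR V_g)]/2 = [−63.0 + √(63.0² + 4×63.0×3.7)]/2 = 3.51 m/s
Subgeostrophic (V < V_g = 3.7 m/s), as expected around a low.
Converting: 3.51 m/s × 3.6 = 12.6 km/h

12.6 km/h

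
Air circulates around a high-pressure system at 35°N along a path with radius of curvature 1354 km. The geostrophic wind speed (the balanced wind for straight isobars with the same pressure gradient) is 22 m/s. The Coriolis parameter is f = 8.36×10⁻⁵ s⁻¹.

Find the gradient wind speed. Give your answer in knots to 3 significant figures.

Around a high, pressure-gradient force acts outward with centrifugal, so Coriolis balances both:
fV = (1/ρ)|∂P/∂n| + V²/R  →  V² − fR·V + fR·V_g = 0
With fR = 8.36×10⁻⁵ × 1354×10³ m = 113 m/s:
V = [fR − √((fR)² − 4 fR V_g)]/2 = [113 − √(113² − 4×113×22)]/2 = 29.9 m/s
Supergeostrophic (V > V_g = 22 m/s), as expected around a high.
Converting: 29.9 m/s × 1.944 = 58.1 knots

58.1 knots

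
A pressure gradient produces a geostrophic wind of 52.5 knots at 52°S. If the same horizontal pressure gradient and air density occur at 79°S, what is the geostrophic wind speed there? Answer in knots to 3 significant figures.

With the same pressure gradient and density, V_g ∝ 1/f ∝ 1/sin φ.
V₂ = V₁ · sin φ₁ / sin φ₂ = 52.5 × sin 52° / sin 79°
V₂ = 52.5 × 0.7880/0.9816 = 42.1 knots

42.1 knots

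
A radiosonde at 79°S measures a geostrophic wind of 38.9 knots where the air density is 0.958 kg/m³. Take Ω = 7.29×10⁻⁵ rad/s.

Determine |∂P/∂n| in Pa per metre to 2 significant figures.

Coriolis parameter at 79°S:
f = 2Ω sin φ = 2 × 7.29×10⁻⁵ × sin 79° = 1.43×10⁻⁴ s⁻¹
Wind speed in SI: 38.9 knots = 20.0 m/s
Geostrophic balance rearranged: |∂P/∂n| = f ρ V_g
|∂P/∂n| = 1.43×10⁻⁴ × 0.958 × 20.0 = 2.74×10⁻³ Pa/m

2.7×10⁻³ Pa/m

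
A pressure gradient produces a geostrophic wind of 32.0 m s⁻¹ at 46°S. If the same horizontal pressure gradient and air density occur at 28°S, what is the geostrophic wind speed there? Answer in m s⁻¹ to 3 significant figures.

With the same pressure gradient and density, V_g ∝ 1/f ∝ 1/sin φ.
V₂ = V₁ · sin φ₁ / sin φ₂ = 32.0 × sin 46° / sin 28°
V₂ = 32.0 × 0.7193/0.4695 = 49.0 m s⁻¹

49.0 m s⁻¹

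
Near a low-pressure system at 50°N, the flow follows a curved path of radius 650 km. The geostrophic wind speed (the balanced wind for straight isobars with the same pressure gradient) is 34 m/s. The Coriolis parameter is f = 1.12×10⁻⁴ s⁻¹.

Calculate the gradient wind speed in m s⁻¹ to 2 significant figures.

25 m s⁻¹

Around a low, centrifugal force acts outward with Coriolis, so pressure-gradient force balances both:
(1/ρ)|∂P/∂n| = fV + V²/R  →  V² + fR·V − fR·V_g = 0
With fR = 1.12×10⁻⁴ × 650×10³ m = 72.8 m/s:
V = [−fR + √((fR)² + 4 fR V_g)]/2 = [−72.8 + √(72.8² + 4×72.8×34)]/2 = 25.2 m/s
Subgeostrophic (V < V_g = 34 m/s), as expected around a low.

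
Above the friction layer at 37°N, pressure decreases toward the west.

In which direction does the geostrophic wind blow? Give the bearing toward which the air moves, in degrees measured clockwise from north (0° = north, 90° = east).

000°

The pressure-gradient force points toward the west (bearing 270°).
Geostrophic balance: in the Northern Hemisphere the Coriolis force deflects motion to the right, so the geostrophic wind blows 90° to the right of the pressure-gradient force (low pressure on the left).
Rotating 270° by 90° clockwise gives 000° — the wind blows toward the north.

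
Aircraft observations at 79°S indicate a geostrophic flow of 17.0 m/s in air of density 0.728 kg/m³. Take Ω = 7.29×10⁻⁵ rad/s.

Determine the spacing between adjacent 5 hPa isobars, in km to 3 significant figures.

Coriolis parameter at 79°S:
f = 2Ω sin φ = 2 × 7.29×10⁻⁵ × sin 79° = 1.43×10⁻⁴ s⁻¹
Geostrophic balance rearranged: |∂P/∂n| = f ρ V_g
|∂P/∂n| = 1.43×10⁻⁴ × 0.728 × 17.0 = 1.77×10⁻³ Pa/m
Isobar spacing: Δn = ΔP/|∂P/∂n| = 500 Pa / 1.77×10⁻³ Pa/m = 282284 m ≈ 282 km

282 km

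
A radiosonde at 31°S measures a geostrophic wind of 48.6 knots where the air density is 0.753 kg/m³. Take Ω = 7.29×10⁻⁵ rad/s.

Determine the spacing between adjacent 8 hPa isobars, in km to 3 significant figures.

566 km

Coriolis parameter at 31°S:
f = 2Ω sin φ = 2 × 7.29×10⁻⁵ × sin 31° = 7.51×10⁻⁵ s⁻¹
Wind speed in SI: 48.6 knots = 25.0 m/s
Geostrophic balance rearranged: |∂P/∂n| = f ρ V_g
|∂P/∂n| = 7.51×10⁻⁵ × 0.753 × 25.0 = 1.41×10⁻³ Pa/m
Isobar spacing: Δn = ΔP/|∂P/∂n| = 800 Pa / 1.41×10⁻³ Pa/m = 565879 m ≈ 566 km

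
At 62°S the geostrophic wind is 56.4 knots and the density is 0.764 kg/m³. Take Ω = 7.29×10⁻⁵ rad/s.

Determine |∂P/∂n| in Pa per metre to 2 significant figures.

Coriolis parameter at 62°S:
f = 2Ω sin φ = 2 × 7.29×10⁻⁵ × sin 62° = 1.29×10⁻⁴ s⁻¹
Wind speed in SI: 56.4 knots = 29.0 m/s
Geostrophic balance rearranged: |∂P/∂n| = f ρ V_g
|∂P/∂n| = 1.29×10⁻⁴ × 0.764 × 29.0 = 2.85×10⁻³ Pa/m

2.9×10⁻³ Pa/m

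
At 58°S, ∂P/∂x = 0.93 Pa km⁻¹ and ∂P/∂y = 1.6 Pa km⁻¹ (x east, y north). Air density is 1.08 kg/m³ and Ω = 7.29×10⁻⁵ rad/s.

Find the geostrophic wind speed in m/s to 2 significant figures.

Coriolis parameter at 58°S:
f = 2Ω sin φ = 2 × 7.29×10⁻⁵ × sin 58° = 1.24×10⁻⁴ s⁻¹
In the Southern Hemisphere f is negative: f = −1.24×10⁻⁴ s⁻¹.
Component geostrophic relations (x east, y north):
u_g = −(1/(fρ)) ∂P/∂y,  v_g = (1/(fρ)) ∂P/∂x
u_g = −(1.6×10⁻³)/(−1.24×10⁻⁴ × 1.08) = 12.0 m/s;  v_g = (0.93×10⁻³)/(−1.24×10⁻⁴ × 1.08) = −6.96 m/s
|V_g| = √(u_g² + v_g²) = 13.9 m/s

14 m/s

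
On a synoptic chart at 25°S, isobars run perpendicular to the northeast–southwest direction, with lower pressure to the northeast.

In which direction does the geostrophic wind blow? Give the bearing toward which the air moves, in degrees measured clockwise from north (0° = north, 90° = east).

315°

The pressure-gradient force points toward the northeast (bearing 045°).
Geostrophic balance: in the Southern Hemisphere the Coriolis force deflects motion to the left, so the geostrophic wind blows 90° to the left of the pressure-gradient force (low pressure on the right).
Rotating 045° by 90° counterclockwise gives 315° — the wind blows toward the northwest.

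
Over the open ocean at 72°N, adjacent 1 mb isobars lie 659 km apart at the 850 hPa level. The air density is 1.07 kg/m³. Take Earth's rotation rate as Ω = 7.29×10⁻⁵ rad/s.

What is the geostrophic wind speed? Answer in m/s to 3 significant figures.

Coriolis parameter at 72°N:
f = 2Ω sin φ = 2 × 7.29×10⁻⁵ × sin 72° = 1.39×10⁻⁴ s⁻¹
Pressure gradient: |∂P/∂n| = 100 Pa / 659000 m = 1.52×10⁻⁴ Pa/m
Geostrophic balance (pressure-gradient force = Coriolis force):
V_g = (1/(fρ)) |∂P/∂n| = 1.52×10⁻⁴ / (1.39×10⁻⁴ × 1.07) = 1.02 m/s

1.02 m/s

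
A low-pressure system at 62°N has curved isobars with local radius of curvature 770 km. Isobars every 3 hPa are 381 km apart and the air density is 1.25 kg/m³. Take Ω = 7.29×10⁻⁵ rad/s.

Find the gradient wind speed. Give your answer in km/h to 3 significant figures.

Coriolis parameter at 62°N:
f = 2Ω sin φ = 2 × 7.29×10⁻⁵ × sin 62° = 1.29×10⁻⁴ s⁻¹
Pressure gradient: |∂P/∂n| = 300 Pa / 381000 m = 7.87×10⁻⁴ Pa/m
Geostrophic speed: V_g = |∂P/∂n|/(fρ) = 7.87×10⁻⁴/(1.29×10⁻⁴ × 1.25) = 4.89 m/s
Around a low, centrifugal force acts outward with Coriolis, so pressure-gradient force balances both:
(1/ρ)|∂P/∂n| = fV + V²/R  →  V² + fR·V − fR·V_g = 0
With fR = 1.29×10⁻⁴ × 770×10³ m = 99.1 m/s:
V = [−fR + √((fR)² + 4 fR V_g)]/2 = [−99.1 + √(99.1² + 4×99.1×4.89)]/2 = 4.67 m/s
Subgeostrophic (V < V_g = 4.89 m/s), as expected around a low.
Converting: 4.67 m/s × 3.6 = 16.8 km/h

16.8 km/h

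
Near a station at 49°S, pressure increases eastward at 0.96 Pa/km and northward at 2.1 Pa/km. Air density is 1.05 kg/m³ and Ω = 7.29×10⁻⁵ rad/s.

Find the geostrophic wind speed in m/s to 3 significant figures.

Coriolis parameter at 49°S:
f = 2Ω sin φ = 2 × 7.29×10⁻⁵ × sin 49° = 1.10×10⁻⁴ s⁻¹
In the Southern Hemisphere f is negative: f = −1.10×10⁻⁴ s⁻¹.
Component geostrophic relations (x east, y north):
u_g = −(1/(fρ)) ∂P/∂y,  v_g = (1/(fρ)) ∂P/∂x
u_g = −(2.1×10⁻³)/(−1.10×10⁻⁴ × 1.05) = 18.2 m/s;  v_g = (0.96×10⁻³)/(−1.10×10⁻⁴ × 1.05) = −8.31 m/s
|V_g| = √(u_g² + v_g²) = 20.0 m/s

20.0 m/s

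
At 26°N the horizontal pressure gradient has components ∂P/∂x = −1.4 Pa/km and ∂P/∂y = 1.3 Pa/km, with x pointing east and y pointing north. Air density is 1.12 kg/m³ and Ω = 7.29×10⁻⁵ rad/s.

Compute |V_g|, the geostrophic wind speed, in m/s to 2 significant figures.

Coriolis parameter at 26°N:
f = 2Ω sin φ = 2 × 7.29×10⁻⁵ × sin 26° = 6.39×10⁻⁵ s⁻¹
Component geostrophic relations (x east, y north):
u_g = −(1/(fρ)) ∂P/∂y,  v_g = (1/(fρ)) ∂P/∂x
u_g = −(1.3×10⁻³)/(6.39×10⁻⁵ × 1.12) = −18.2 m/s;  v_g = (−1.4×10⁻³)/(6.39×10⁻⁵ × 1.12) = −19.6 m/s
|V_g| = √(u_g² + v_g²) = 26.7 m/s

27 m/s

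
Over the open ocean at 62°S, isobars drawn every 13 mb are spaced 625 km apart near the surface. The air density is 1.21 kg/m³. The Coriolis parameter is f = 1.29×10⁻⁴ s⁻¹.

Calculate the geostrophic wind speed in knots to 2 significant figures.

Pressure gradient: |∂P/∂n| = 1300 Pa / 625000 m = 2.08×10⁻³ Pa/m
Geostrophic balance (pressure-gradient force = Coriolis force):
V_g = (1/(fρ)) |∂P/∂n| = 2.08×10⁻³ / (1.29×10⁻⁴ × 1.21) = 13.3 m/s
Converting: 13.3 m/s × 1.944 = 26 knots

26 knots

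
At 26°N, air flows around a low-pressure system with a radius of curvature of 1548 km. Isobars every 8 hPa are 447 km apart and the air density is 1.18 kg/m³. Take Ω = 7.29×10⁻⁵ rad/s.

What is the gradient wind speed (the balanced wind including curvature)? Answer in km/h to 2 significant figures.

71 km/h

Coriolis parameter at 26°N:
f = 2Ω sin φ = 2 × 7.29×10⁻⁵ × sin 26° = 6.39×10⁻⁵ s⁻¹
Pressure gradient: |∂P/∂n| = 800 Pa / 447000 m = 1.79×10⁻³ Pa/m
Geostrophic speed: V_g = |∂P/∂n|/(fρ) = 1.79×10⁻³/(6.39×10⁻⁵ × 1.18) = 23.7 m/s
Around a low, centrifugal force acts outward with Coriolis, so pressure-gradient force balances both:
(1/ρ)|∂P/∂n| = fV + V²/R  →  V² + fR·V − fR·V_g = 0
With fR = 6.39×10⁻⁵ × 1548×10³ m = 98.9 m/s:
V = [−fR + √((fR)² + 4 fR V_g)]/2 = [−98.9 + √(98.9² + 4×98.9×23.7)]/2 = 19.8 m/s
Subgeostrophic (V < V_g = 23.7 m/s), as expected around a low.
Converting: 19.8 m/s × 3.6 = 71 km/h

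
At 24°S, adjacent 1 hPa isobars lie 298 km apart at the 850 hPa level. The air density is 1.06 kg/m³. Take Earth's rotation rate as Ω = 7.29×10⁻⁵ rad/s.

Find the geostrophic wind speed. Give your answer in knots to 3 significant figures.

Coriolis parameter at 24°S:
f = 2Ω sin φ = 2 × 7.29×10⁻⁵ × sin 24° = 5.93×10⁻⁵ s⁻¹
Pressure gradient: |∂P/∂n| = 100 Pa / 298000 m = 3.36×10⁻⁴ Pa/m
Geostrophic balance (pressure-gradient force = Coriolis force):
V_g = (1/(fρ)) |∂P/∂n| = 3.36×10⁻⁴ / (5.93×10⁻⁵ × 1.06) = 5.34 m/s
Converting: 5.34 m/s × 1.944 = 10.4 knots

10.4 knots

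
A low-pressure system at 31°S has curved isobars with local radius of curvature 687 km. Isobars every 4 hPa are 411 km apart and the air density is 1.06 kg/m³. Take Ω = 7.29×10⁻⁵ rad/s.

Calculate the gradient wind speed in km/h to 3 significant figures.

Coriolis parameter at 31°S:
f = 2Ω sin φ = 2 × 7.29×10⁻⁵ × sin 31° = 7.51×10⁻⁵ s⁻¹
Pressure gradient: |∂P/∂n| = 400 Pa / 411000 m = 9.73×10⁻⁴ Pa/m
Geostrophic speed: V_g = |∂P/∂n|/(fρ) = 9.73×10⁻⁴/(7.51×10⁻⁵ × 1.06) = 12.2 m/s
Around a low, centrifugal force acts outward with Coriolis, so pressure-gradient force balances both:
(1/ρ)|∂P/∂n| = fV + V²/R  →  V² + fR·V − fR·V_g = 0
With fR = 7.51×10⁻⁵ × 687×10³ m = 51.6 m/s:
V = [−fR + √((fR)² + 4 fR V_g)]/2 = [−51.6 + √(51.6² + 4×51.6×12.2)]/2 = 10.2 m/s
Subgeostrophic (V < V_g = 12.2 m/s), as expected around a low.
Converting: 10.2 m/s × 3.6 = 36.7 km/h

36.7 km/h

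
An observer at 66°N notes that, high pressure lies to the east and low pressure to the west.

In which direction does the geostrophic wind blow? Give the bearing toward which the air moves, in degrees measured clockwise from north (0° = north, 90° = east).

000°

The pressure-gradient force points toward the west (bearing 270°).
Geostrophic balance: in the Northern Hemisphere the Coriolis force deflects motion to the right, so the geostrophic wind blows 90° to the right of the pressure-gradient force (low pressure on the left).
Rotating 270° by 90° clockwise gives 000° — the wind blows toward the north.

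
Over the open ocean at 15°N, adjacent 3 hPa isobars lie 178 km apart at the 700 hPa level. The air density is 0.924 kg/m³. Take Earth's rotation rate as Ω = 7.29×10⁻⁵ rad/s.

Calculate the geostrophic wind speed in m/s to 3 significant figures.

48.3 m/s

Coriolis parameter at 15°N:
f = 2Ω sin φ = 2 × 7.29×10⁻⁵ × sin 15° = 3.77×10⁻⁵ s⁻¹
Pressure gradient: |∂P/∂n| = 300 Pa / 178000 m = 1.69×10⁻³ Pa/m
Geostrophic balance (pressure-gradient force = Coriolis force):
V_g = (1/(fρ)) |∂P/∂n| = 1.69×10⁻³ / (3.77×10⁻⁵ × 0.924) = 48.3 m/s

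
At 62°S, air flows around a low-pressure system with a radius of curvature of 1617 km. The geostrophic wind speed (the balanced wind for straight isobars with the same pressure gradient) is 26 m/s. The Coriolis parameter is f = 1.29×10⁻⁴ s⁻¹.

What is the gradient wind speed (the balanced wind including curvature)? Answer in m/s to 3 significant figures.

23.4 m/s

Around a low, centrifugal force acts outward with Coriolis, so pressure-gradient force balances both:
(1/ρ)|∂P/∂n| = fV + V²/R  →  V² + fR·V − fR·V_g = 0
With fR = 1.29×10⁻⁴ × 1617×10³ m = 209 m/s:
V = [−fR + √((fR)² + 4 fR V_g)]/2 = [−209 + √(209² + 4×209×26)]/2 = 23.4 m/s
Subgeostrophic (V < V_g = 26 m/s), as expected around a low.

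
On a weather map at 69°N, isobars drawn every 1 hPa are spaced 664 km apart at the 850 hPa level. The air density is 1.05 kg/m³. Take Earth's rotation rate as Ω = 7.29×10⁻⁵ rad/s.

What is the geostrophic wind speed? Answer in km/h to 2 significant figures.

Coriolis parameter at 69°N:
f = 2Ω sin φ = 2 × 7.29×10⁻⁵ × sin 69° = 1.36×10⁻⁴ s⁻¹
Pressure gradient: |∂P/∂n| = 100 Pa / 664000 m = 1.51×10⁻⁴ Pa/m
Geostrophic balance (pressure-gradient force = Coriolis force):
V_g = (1/(fρ)) |∂P/∂n| = 1.51×10⁻⁴ / (1.36×10⁻⁴ × 1.05) = 1.05 m/s
Converting: 1.05 m/s × 3.6 = 3.8 km/h

3.8 km/h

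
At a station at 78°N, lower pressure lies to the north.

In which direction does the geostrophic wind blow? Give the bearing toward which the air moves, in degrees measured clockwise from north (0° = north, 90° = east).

The pressure-gradient force points toward the north (bearing 000°).
Geostrophic balance: in the Northern Hemisphere the Coriolis force deflects motion to the right, so the geostrophic wind blows 90° to the right of the pressure-gradient force (low pressure on the left).
Rotating 000° by 90° clockwise gives 090° — the wind blows toward the east.

090°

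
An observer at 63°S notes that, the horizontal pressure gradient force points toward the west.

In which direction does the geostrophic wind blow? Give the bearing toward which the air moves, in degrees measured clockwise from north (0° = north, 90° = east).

The pressure-gradient force points toward the west (bearing 270°).
Geostrophic balance: in the Southern Hemisphere the Coriolis force deflects motion to the left, so the geostrophic wind blows 90° to the left of the pressure-gradient force (low pressure on the right).
Rotating 270° by 90° counterclockwise gives 180° — the wind blows toward the south.

180°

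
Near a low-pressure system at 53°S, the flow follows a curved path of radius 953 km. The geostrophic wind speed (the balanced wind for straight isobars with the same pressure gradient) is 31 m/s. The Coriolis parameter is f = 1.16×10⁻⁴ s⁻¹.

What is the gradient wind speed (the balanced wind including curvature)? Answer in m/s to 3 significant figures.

Around a low, centrifugal force acts outward with Coriolis, so pressure-gradient force balances both:
(1/ρ)|∂P/∂n| = fV + V²/R  →  V² + fR·V − fR·V_g = 0
With fR = 1.16×10⁻⁴ × 953×10³ m = 111 m/s:
V = [−fR + √((fR)² + 4 fR V_g)]/2 = [−111 + √(111² + 4×111×31)]/2 = 25.2 m/s
Subgeostrophic (V < V_g = 31 m/s), as expected around a low.

25.2 m/s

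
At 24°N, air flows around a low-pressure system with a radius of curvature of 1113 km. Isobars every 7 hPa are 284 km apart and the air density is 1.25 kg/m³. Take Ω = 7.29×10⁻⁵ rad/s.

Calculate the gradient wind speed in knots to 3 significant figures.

Coriolis parameter at 24°N:
f = 2Ω sin φ = 2 × 7.29×10⁻⁵ × sin 24° = 5.93×10⁻⁵ s⁻¹
Pressure gradient: |∂P/∂n| = 700 Pa / 284000 m = 2.46×10⁻³ Pa/m
Geostrophic speed: V_g = |∂P/∂n|/(fρ) = 2.46×10⁻³/(5.93×10⁻⁵ × 1.25) = 33.3 m/s
Around a low, centrifugal force acts outward with Coriolis, so pressure-gradient force balances both:
(1/ρ)|∂P/∂n| = fV + V²/R  →  V² + fR·V − fR·V_g = 0
With fR = 5.93×10⁻⁵ × 1113×10³ m = 66.0 m/s:
V = [−fR + √((fR)² + 4 fR V_g)]/2 = [−66.0 + √(66.0² + 4×66.0×33.3)]/2 = 24.3 m/s
Subgeostrophic (V < V_g = 33.3 m/s), as expected around a low.
Converting: 24.3 m/s × 1.944 = 47.2 knots

47.2 knots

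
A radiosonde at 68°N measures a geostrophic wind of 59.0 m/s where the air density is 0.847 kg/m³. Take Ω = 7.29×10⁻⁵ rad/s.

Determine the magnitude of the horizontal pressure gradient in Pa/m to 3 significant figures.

Coriolis parameter at 68°N:
f = 2Ω sin φ = 2 × 7.29×10⁻⁵ × sin 68° = 1.35×10⁻⁴ s⁻¹
Geostrophic balance rearranged: |∂P/∂n| = f ρ V_g
|∂P/∂n| = 1.35×10⁻⁴ × 0.847 × 59.0 = 6.76×10⁻³ Pa/m

6.76×10⁻³ Pa/m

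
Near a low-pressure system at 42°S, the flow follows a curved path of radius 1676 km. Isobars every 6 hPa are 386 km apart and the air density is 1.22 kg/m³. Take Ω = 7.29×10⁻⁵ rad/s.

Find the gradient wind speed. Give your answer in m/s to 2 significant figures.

12 m/s

Coriolis parameter at 42°S:
f = 2Ω sin φ = 2 × 7.29×10⁻⁵ × sin 42° = 9.76×10⁻⁵ s⁻¹
Pressure gradient: |∂P/∂n| = 600 Pa / 386000 m = 1.55×10⁻³ Pa/m
Geostrophic speed: V_g = |∂P/∂n|/(fρ) = 1.55×10⁻³/(9.76×10⁻⁵ × 1.22) = 13.1 m/s
Around a low, centrifugal force acts outward with Coriolis, so pressure-gradient force balances both:
(1/ρ)|∂P/∂n| = fV + V²/R  →  V² + fR·V − fR·V_g = 0
With fR = 9.76×10⁻⁵ × 1676×10³ m = 164 m/s:
V = [−fR + √((fR)² + 4 fR V_g)]/2 = [−164 + √(164² + 4×164×13.1)]/2 = 12.2 m/s
Subgeostrophic (V < V_g = 13.1 m/s), as expected around a low.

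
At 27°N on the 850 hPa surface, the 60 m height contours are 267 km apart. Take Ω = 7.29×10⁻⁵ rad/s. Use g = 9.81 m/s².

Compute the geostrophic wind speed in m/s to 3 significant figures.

33.3 m/s

Coriolis parameter at 27°N:
f = 2Ω sin φ = 2 × 7.29×10⁻⁵ × sin 27° = 6.62×10⁻⁵ s⁻¹
Height gradient: |∂Z/∂n| = 60 m / 267000 m = 2.25×10⁻⁴
On a pressure surface, geostrophic balance gives V_g = (g/f)|∂Z/∂n|:
V_g = 9.81 × 2.25×10⁻⁴ / 6.62×10⁻⁵ = 33.3 m/s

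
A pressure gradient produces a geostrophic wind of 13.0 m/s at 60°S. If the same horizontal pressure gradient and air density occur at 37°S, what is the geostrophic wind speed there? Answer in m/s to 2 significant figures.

With the same pressure gradient and density, V_g ∝ 1/f ∝ 1/sin φ.
V₂ = V₁ · sin φ₁ / sin φ₂ = 13.0 × sin 60° / sin 37°
V₂ = 13.0 × 0.8660/0.6018 = 19 m/s

19 m/s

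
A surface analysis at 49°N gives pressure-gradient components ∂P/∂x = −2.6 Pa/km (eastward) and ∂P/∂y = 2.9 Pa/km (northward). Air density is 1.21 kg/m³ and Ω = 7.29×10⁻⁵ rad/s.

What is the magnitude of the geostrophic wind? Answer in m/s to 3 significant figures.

Coriolis parameter at 49°N:
f = 2Ω sin φ = 2 × 7.29×10⁻⁵ × sin 49° = 1.10×10⁻⁴ s⁻¹
Component geostrophic relations (x east, y north):
u_g = −(1/(fρ)) ∂P/∂y,  v_g = (1/(fρ)) ∂P/∂x
u_g = −(2.9×10⁻³)/(1.10×10⁻⁴ × 1.21) = −21.8 m/s;  v_g = (−2.6×10⁻³)/(1.10×10⁻⁴ × 1.21) = −19.5 m/s
|V_g| = √(u_g² + v_g²) = 29.3 m/s

29.3 m/s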